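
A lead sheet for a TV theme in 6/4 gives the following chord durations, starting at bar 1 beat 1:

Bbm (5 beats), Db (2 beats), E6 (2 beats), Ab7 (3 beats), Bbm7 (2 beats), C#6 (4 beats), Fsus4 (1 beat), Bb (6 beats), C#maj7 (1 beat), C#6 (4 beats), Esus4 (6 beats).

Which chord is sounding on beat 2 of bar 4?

Beat 2 of bar 4 is beat (4−1)×6 + 2 = 20 overall.
Running totals: Bbm ends at 5, Db ends at 7, E6 ends at 9, Ab7 ends at 12, Bbm7 ends at 14, C#6 ends at 18, Fsus4 ends at 19, Bb ends at 25.
Beat 20 falls within Bb.

Bb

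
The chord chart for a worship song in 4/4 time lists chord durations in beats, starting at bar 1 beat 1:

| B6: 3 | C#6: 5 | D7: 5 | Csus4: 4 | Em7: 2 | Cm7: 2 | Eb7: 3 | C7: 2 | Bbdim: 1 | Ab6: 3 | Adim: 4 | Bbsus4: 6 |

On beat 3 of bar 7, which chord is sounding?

Bbdim

Beat 3 of bar 7 is beat (7−1)×4 + 3 = 27 overall.
Running totals: B6 ends at 3, C#6 ends at 8, D7 ends at 13, Csus4 ends at 17, Em7 ends at 19, Cm7 ends at 21, Eb7 ends at 24, C7 ends at 26, Bbdim ends at 27.
Beat 27 falls within Bbdim.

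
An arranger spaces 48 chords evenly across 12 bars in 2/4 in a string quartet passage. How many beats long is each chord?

12 bars × 2 beats/bar = 24 beats total.
24 beats ÷ 48 chords = 0.5 beats per chord.
(That is an eighth note.)

0.5 beats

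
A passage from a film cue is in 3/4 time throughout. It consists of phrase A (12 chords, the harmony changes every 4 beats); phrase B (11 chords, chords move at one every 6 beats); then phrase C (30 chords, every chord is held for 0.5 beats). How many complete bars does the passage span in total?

A: 12 × 4 = 48 beats = 16 bars.
B: 11 × 6 = 66 beats = 22 bars.
C: 30 × 0.5 = 15 beats = 5 bars.
Total: 16 + 22 + 5 = 43 bars.

43 bars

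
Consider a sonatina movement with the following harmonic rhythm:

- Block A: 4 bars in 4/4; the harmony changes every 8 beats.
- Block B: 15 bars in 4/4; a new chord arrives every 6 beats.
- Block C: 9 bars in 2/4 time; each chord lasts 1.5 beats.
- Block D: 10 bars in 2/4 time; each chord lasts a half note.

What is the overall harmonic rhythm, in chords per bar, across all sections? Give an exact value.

17/19 chords per bar

A: 4 × 4 = 16 beats ÷ 8 = 2 chords.
B: 15 × 4 = 60 beats ÷ 6 = 10 chords.
C: 9 × 2 = 18 beats ÷ 1.5 = 12 chords.
D: 10 × 2 = 20 beats ÷ 2 = 10 chords.
Overall: 34 chords over 38 bars → 34/38 = 17/19 chords per bar.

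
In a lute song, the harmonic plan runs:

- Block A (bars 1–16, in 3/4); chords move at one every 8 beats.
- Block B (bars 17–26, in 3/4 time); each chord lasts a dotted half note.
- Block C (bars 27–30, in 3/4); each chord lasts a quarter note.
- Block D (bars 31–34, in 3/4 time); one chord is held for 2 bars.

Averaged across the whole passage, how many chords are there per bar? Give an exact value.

A: 16 bars of 3 beats is 48 beats; at 8 beats each that's 6 chords.
B: 10 bars of 3 beats is 30 beats; at 3 beats each that's 10 chords.
C: 4 bars of 3 beats is 12 beats; at 1 beat each that's 12 chords.
D: 4 bars of 3 beats is 12 beats; at 6 beats each that's 2 chords.
Overall: 30 chords over 34 bars → 30/34 = 15/17 chords per bar.

15/17 chords per bar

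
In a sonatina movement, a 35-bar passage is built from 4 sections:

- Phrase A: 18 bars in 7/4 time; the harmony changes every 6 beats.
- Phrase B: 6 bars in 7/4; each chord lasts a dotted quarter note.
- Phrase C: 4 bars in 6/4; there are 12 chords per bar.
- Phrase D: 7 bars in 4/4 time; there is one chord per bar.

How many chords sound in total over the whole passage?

A: 18·7 = 126 beats, 126/6 = 21 chords.
B: 6·7 = 42 beats, 42/1.5 = 28 chords.
C: 4·6 = 24 beats, 24/0.5 = 48 chords.
D: 7·4 = 28 beats, 28/4 = 7 chords.
Total: 21 + 28 + 48 + 7 = 104.

104 chords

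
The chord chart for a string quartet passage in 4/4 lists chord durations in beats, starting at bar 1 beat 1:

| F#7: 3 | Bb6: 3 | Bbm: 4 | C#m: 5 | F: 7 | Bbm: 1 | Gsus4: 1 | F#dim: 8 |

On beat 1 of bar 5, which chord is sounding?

F

Beat 1 of bar 5 is beat (5−1)×4 + 1 = 17 overall.
Running totals: F#7 ends at 3, Bb6 ends at 6, Bbm ends at 10, C#m ends at 15, F ends at 22.
Beat 17 falls within F.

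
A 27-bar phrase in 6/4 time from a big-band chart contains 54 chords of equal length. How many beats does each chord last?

3 beats

27 bars × 6 beats/bar = 162 beats total.
162 beats ÷ 54 chords = 3 beats per chord.
(That is a dotted half note.)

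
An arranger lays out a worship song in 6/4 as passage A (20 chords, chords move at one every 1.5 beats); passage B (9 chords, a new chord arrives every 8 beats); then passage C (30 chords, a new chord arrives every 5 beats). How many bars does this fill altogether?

42 bars

A: 20 × 1.5 = 30 beats = 5 bars.
B: 9 × 8 = 72 beats = 12 bars.
C: 30 × 5 = 150 beats = 25 bars.
Total: 5 + 12 + 25 = 42 bars.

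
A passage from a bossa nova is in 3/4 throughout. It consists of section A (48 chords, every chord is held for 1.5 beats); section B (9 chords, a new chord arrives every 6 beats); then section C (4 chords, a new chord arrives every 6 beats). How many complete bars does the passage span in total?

A: 48 × 1.5 = 72 beats = 24 bars.
B: 9 × 6 = 54 beats = 18 bars.
C: 4 × 6 = 24 beats = 8 bars.
Total: 24 + 18 + 8 = 50 bars.

50 bars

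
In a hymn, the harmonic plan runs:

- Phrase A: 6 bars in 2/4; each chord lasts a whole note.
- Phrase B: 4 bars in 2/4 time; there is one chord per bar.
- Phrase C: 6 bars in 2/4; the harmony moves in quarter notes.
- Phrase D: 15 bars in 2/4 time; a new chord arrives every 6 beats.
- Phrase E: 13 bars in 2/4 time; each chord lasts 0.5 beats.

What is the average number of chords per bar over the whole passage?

19/11 chords per bar

A: 6 bars of 2 beats is 12 beats; at 4 beats each that's 3 chords.
B: 4 bars of 2 beats is 8 beats; at 2 beats each that's 4 chords.
C: 6 bars of 2 beats is 12 beats; at 1 beat each that's 12 chords.
D: 15 bars of 2 beats is 30 beats; at 6 beats each that's 5 chords.
E: 13 bars of 2 beats is 26 beats; at 0.5 beats each that's 52 chords.
Overall: 76 chords over 44 bars → 76/44 = 19/11 chords per bar.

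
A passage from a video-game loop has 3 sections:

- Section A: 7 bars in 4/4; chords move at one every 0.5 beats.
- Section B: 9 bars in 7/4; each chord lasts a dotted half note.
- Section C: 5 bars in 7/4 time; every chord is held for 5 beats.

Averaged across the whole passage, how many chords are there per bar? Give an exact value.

4 chords per bar

A: 7 bars of 4 beats is 28 beats; at 0.5 beats each that's 56 chords.
B: 9 bars of 7 beats is 63 beats; at 3 beats each that's 21 chords.
C: 5 bars of 7 beats is 35 beats; at 5 beats each that's 7 chords.
Overall: 84 chords over 21 bars → 84/21 = 4 chords per bar.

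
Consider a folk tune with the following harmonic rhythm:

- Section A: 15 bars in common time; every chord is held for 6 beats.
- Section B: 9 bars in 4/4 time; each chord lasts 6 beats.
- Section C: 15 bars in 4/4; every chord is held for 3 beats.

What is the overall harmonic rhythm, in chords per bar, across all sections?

A: 15 × 4 = 60 beats ÷ 6 = 10 chords.
B: 9 × 4 = 36 beats ÷ 6 = 6 chords.
C: 15 × 4 = 60 beats ÷ 3 = 20 chords.
Overall: 36 chords over 39 bars → 36/39 = 12/13 chords per bar.

12/13 chords per bar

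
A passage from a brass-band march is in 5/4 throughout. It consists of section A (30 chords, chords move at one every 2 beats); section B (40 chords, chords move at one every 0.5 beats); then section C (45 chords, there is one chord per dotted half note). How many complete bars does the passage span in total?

A: 30 × 2 = 60 beats = 12 bars.
B: 40 × 0.5 = 20 beats = 4 bars.
C: 45 × 3 = 135 beats = 27 bars.
Total: 12 + 4 + 27 = 43 bars.

43 bars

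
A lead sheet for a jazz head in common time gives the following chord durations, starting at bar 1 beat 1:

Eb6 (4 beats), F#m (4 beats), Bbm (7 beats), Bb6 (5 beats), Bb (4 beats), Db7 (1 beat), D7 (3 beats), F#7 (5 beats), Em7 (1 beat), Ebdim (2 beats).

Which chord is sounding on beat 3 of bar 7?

Beat 3 of bar 7 is beat (7−1)×4 + 3 = 27 overall.
Running totals: Eb6 ends at 4, F#m ends at 8, Bbm ends at 15, Bb6 ends at 20, Bb ends at 24, Db7 ends at 25, D7 ends at 28.
Beat 27 falls within D7.

D7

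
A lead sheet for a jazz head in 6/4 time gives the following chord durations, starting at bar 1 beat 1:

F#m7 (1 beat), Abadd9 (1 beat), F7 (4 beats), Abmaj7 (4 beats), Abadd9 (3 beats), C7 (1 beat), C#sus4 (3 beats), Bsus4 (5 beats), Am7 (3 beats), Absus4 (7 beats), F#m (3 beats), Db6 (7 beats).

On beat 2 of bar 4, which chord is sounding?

Beat 2 of bar 4 is beat (4−1)×6 + 2 = 20 overall.
Running totals: F#m7 ends at 1, Abadd9 ends at 2, F7 ends at 6, Abmaj7 ends at 10, Abadd9 ends at 13, C7 ends at 14, C#sus4 ends at 17, Bsus4 ends at 22.
Beat 20 falls within Bsus4.

Bsus4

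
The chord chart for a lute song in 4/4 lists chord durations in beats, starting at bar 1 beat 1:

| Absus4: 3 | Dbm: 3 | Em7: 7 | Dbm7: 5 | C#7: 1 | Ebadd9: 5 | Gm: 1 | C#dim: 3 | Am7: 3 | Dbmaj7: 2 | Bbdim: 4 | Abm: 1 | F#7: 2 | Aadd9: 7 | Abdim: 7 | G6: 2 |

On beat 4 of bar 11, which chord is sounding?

Aadd9

Beat 4 of bar 11 is beat (11−1)×4 + 4 = 44 overall.
Running totals: Absus4 ends at 3, Dbm ends at 6, Em7 ends at 13, Dbm7 ends at 18, C#7 ends at 19, Ebadd9 ends at 24, Gm ends at 25, C#dim ends at 28, Am7 ends at 31, Dbmaj7 ends at 33, Bbdim ends at 37, Abm ends at 38, F#7 ends at 40, Aadd9 ends at 47.
Beat 44 falls within Aadd9.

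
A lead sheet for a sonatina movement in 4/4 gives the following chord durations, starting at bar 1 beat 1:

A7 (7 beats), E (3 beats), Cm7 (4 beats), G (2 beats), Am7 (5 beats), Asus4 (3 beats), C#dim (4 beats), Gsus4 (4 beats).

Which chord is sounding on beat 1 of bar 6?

Beat 1 of bar 6 is beat (6−1)×4 + 1 = 21 overall.
Running totals: A7 ends at 7, E ends at 10, Cm7 ends at 14, G ends at 16, Am7 ends at 21.
Beat 21 falls within Am7.

Am7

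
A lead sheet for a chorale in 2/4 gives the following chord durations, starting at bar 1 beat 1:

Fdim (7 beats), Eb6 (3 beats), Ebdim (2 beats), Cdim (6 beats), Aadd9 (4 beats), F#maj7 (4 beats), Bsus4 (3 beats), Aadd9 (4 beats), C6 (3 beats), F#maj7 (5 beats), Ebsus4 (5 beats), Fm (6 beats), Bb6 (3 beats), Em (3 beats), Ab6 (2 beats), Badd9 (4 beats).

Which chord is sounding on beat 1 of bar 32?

Beat 1 of bar 32 is beat (32−1)×2 + 1 = 63 overall.
Running totals: Fdim ends at 7, Eb6 ends at 10, Ebdim ends at 12, Cdim ends at 18, Aadd9 ends at 22, F#maj7 ends at 26, Bsus4 ends at 29, Aadd9 ends at 33, C6 ends at 36, F#maj7 ends at 41, Ebsus4 ends at 46, Fm ends at 52, Bb6 ends at 55, Em ends at 58, Ab6 ends at 60, Badd9 ends at 64.
Beat 63 falls within Badd9.

Badd9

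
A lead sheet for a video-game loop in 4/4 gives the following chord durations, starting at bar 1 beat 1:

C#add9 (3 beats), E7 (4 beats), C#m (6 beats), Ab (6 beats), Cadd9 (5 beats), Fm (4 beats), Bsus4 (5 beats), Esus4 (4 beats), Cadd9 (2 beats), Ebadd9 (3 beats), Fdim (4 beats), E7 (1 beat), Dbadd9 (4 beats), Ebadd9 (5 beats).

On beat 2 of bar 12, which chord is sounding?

Beat 2 of bar 12 is beat (12−1)×4 + 2 = 46 overall.
Running totals: C#add9 ends at 3, E7 ends at 7, C#m ends at 13, Ab ends at 19, Cadd9 ends at 24, Fm ends at 28, Bsus4 ends at 33, Esus4 ends at 37, Cadd9 ends at 39, Ebadd9 ends at 42, Fdim ends at 46.
Beat 46 falls within Fdim.

Fdim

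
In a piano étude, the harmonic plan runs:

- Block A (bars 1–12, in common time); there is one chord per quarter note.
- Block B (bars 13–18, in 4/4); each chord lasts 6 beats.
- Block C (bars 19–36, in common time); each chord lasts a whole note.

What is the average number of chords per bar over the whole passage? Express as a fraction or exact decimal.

35/18 chords per bar

A: 12 × 4 = 48 beats ÷ 1 = 48 chords.
B: 6 × 4 = 24 beats ÷ 6 = 4 chords.
C: 18 × 4 = 72 beats ÷ 4 = 18 chords.
Overall: 70 chords over 36 bars → 70/36 = 35/18 chords per bar.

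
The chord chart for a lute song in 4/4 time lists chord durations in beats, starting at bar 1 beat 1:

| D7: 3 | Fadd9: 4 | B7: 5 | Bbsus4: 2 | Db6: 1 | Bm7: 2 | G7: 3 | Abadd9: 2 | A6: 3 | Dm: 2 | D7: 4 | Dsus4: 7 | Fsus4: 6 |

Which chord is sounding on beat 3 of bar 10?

Beat 3 of bar 10 is beat (10−1)×4 + 3 = 39 overall.
Running totals: D7 ends at 3, Fadd9 ends at 7, B7 ends at 12, Bbsus4 ends at 14, Db6 ends at 15, Bm7 ends at 17, G7 ends at 20, Abadd9 ends at 22, A6 ends at 25, Dm ends at 27, D7 ends at 31, Dsus4 ends at 38, Fsus4 ends at 44.
Beat 39 falls within Fsus4.

Fsus4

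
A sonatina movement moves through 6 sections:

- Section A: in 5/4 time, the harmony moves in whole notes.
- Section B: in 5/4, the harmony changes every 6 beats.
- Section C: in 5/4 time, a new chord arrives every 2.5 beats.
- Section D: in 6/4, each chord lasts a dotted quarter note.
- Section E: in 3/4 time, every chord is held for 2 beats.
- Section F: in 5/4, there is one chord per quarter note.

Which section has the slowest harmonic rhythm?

Section B

A: 5/4 = 1.25 chords/bar.
B: 5/6 = 5/6 chords/bar.
C: 5/2.5 = 2 chords/bar.
D: 6/1.5 = 4 chords/bar.
E: 3/2 = 1.5 chords/bar.
F: 5/1 = 5 chords/bar.
Slowest is B at 5/6 chords/bar.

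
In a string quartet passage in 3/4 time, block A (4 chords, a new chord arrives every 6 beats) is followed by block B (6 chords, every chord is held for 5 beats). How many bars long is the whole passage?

18 bars

A: 4 × 6 = 24 beats = 8 bars.
B: 6 × 5 = 30 beats = 10 bars.
Total: 8 + 10 = 18 bars.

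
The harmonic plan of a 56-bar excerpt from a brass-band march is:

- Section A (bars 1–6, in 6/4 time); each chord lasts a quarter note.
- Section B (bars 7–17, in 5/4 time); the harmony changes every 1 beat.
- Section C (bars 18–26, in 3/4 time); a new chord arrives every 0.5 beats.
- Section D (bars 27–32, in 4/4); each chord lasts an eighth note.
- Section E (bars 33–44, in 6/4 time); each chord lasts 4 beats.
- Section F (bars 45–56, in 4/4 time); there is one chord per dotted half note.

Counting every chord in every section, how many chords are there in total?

A: 6 bars × 6 beats = 36 beats; 1 beat/chord → 36 chords.
B: 11 bars × 5 beats = 55 beats; 1 beat/chord → 55 chords.
C: 9 bars × 3 beats = 27 beats; 0.5 beats/chord → 54 chords.
D: 6 bars × 4 beats = 24 beats; 0.5 beats/chord → 48 chords.
E: 12 bars × 6 beats = 72 beats; 4 beats/chord → 18 chords.
F: 12 bars × 4 beats = 48 beats; 3 beats/chord → 16 chords.
Total: 36 + 55 + 54 + 48 + 18 + 16 = 227.

227 chords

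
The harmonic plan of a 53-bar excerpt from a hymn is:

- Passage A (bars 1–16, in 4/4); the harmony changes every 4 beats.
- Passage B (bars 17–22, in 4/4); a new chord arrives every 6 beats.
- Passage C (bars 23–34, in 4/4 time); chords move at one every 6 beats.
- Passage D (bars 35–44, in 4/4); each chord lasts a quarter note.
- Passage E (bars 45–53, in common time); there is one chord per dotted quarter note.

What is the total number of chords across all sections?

A has 64 beats and chords last 4 each, so 16 chords.
B has 24 beats and chords last 6 each, so 4 chords.
C has 48 beats and chords last 6 each, so 8 chords.
D has 40 beats and chords last 1 each, so 40 chords.
E has 36 beats and chords last 1.5 each, so 24 chords.
Total: 16 + 4 + 8 + 40 + 24 = 92.

92 chords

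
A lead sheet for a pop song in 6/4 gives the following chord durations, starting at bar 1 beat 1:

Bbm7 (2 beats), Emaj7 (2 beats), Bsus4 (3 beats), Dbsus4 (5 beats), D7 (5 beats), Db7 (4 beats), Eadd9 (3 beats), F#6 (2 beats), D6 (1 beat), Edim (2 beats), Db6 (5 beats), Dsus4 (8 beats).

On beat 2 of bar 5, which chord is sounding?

F#6

Beat 2 of bar 5 is beat (5−1)×6 + 2 = 26 overall.
Running totals: Bbm7 ends at 2, Emaj7 ends at 4, Bsus4 ends at 7, Dbsus4 ends at 12, D7 ends at 17, Db7 ends at 21, Eadd9 ends at 24, F#6 ends at 26.
Beat 26 falls within F#6.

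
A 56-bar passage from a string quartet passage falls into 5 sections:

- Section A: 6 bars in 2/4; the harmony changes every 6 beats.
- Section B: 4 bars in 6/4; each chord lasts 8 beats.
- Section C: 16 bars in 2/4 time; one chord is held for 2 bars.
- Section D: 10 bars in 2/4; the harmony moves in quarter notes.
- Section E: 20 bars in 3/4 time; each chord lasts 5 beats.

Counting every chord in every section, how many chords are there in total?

A has 12 beats and chords last 6 each, so 2 chords.
B has 24 beats and chords last 8 each, so 3 chords.
C has 32 beats and chords last 4 each, so 8 chords.
D has 20 beats and chords last 1 each, so 20 chords.
E has 60 beats and chords last 5 each, so 12 chords.
Total: 2 + 3 + 8 + 20 + 12 = 45.

45 chords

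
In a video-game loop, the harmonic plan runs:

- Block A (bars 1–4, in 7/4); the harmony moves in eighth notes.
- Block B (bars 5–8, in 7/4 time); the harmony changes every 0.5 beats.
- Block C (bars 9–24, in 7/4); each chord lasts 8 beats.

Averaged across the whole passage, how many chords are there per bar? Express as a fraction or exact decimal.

5.25 chords per bar

A: 4 × 7 = 28 beats ÷ 0.5 = 56 chords.
B: 4 × 7 = 28 beats ÷ 0.5 = 56 chords.
C: 16 × 7 = 112 beats ÷ 8 = 14 chords.
Overall: 126 chords over 24 bars → 126/24 = 5.25 chords per bar.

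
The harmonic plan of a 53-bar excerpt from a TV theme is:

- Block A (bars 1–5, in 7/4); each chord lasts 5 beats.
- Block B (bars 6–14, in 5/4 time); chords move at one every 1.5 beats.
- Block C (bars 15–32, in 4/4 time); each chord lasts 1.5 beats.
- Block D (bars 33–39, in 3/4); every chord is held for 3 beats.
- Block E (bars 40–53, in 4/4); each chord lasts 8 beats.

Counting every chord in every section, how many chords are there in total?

99 chords

A has 35 beats and chords last 5 each, so 7 chords.
B has 45 beats and chords last 1.5 each, so 30 chords.
C has 72 beats and chords last 1.5 each, so 48 chords.
D has 21 beats and chords last 3 each, so 7 chords.
E has 56 beats and chords last 8 each, so 7 chords.
Total: 7 + 30 + 48 + 7 + 7 = 99.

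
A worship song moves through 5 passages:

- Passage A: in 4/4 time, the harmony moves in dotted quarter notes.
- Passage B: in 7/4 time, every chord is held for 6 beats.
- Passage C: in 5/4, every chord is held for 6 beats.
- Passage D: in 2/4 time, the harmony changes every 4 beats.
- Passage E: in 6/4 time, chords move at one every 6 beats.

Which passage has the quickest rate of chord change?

A: 4/1.5 = 8/3 chords/bar.
B: 7/6 = 7/6 chords/bar.
C: 5/6 = 5/6 chords/bar.
D: 2/4 = 0.5 chords/bar.
E: 6/6 = 1 chord/bar.
Fastest is A at 8/3 chords/bar.

Passage A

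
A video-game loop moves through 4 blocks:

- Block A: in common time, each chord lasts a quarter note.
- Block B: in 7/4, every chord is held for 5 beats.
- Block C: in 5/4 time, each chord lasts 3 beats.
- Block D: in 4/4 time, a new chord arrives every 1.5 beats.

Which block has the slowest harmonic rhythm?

A: each chord is 1 beat in 4/4, so 4 per bar.
B: each chord is 5 beats in 7/4, so 1.4 per bar.
C: each chord is 3 beats in 5/4, so 5/3 per bar.
D: each chord is 1.5 beats in 4/4, so 8/3 per bar.
Slowest is B at 1.4 chords/bar.

Block B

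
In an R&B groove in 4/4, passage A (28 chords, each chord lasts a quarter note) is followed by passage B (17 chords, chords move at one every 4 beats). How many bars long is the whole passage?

A: 28 × 1 = 28 beats = 7 bars.
B: 17 × 4 = 68 beats = 17 bars.
Total: 7 + 17 = 24 bars.

24 bars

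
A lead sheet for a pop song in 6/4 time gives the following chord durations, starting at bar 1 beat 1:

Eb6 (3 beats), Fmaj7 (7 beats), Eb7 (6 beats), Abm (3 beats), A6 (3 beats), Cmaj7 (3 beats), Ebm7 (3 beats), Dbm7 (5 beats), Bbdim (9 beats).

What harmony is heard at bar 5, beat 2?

Ebm7

Beat 2 of bar 5 is beat (5−1)×6 + 2 = 26 overall.
Running totals: Eb6 ends at 3, Fmaj7 ends at 10, Eb7 ends at 16, Abm ends at 19, A6 ends at 22, Cmaj7 ends at 25, Ebm7 ends at 28.
Beat 26 falls within Ebm7.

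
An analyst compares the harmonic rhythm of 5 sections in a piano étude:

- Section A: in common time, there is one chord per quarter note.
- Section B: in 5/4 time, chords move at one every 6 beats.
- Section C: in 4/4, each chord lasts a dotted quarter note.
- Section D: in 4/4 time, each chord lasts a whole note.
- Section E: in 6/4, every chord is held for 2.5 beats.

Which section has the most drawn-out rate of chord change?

A: each chord is 1 beat in 4/4, so 4 per bar.
B: each chord is 6 beats in 5/4, so 5/6 per bar.
C: each chord is 1.5 beats in 4/4, so 8/3 per bar.
D: each chord is 4 beats in 4/4, so 1 per bar.
E: each chord is 2.5 beats in 6/4, so 2.4 per bar.
Slowest is B at 5/6 chords/bar.

Section B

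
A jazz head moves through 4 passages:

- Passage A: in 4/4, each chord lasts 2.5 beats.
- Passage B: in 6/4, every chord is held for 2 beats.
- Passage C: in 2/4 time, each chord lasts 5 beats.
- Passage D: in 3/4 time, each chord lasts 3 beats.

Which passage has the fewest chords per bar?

A: 4/2.5 = 1.6 chords/bar.
B: 6/2 = 3 chords/bar.
C: 2/5 = 0.4 chords/bar.
D: 3/3 = 1 chord/bar.
Slowest is C at 0.4 chords/bar.

Passage C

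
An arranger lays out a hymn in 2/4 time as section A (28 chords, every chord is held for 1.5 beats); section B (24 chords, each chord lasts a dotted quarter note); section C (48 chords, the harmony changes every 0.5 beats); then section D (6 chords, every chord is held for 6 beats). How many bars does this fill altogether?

69 bars

A: 28 × 1.5 = 42 beats = 21 bars.
B: 24 × 1.5 = 36 beats = 18 bars.
C: 48 × 0.5 = 24 beats = 12 bars.
D: 6 × 6 = 36 beats = 18 bars.
Total: 21 + 18 + 12 + 18 = 69 bars.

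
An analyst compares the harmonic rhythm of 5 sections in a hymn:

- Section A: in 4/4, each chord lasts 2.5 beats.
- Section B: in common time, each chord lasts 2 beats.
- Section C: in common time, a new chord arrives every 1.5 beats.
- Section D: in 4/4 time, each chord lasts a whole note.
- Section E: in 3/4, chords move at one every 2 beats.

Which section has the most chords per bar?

Section C

A: each chord is 2.5 beats in 4/4, so 1.6 per bar.
B: each chord is 2 beats in 4/4, so 2 per bar.
C: each chord is 1.5 beats in 4/4, so 8/3 per bar.
D: each chord is 4 beats in 4/4, so 1 per bar.
E: each chord is 2 beats in 3/4, so 1.5 per bar.
Fastest is C at 8/3 chords/bar.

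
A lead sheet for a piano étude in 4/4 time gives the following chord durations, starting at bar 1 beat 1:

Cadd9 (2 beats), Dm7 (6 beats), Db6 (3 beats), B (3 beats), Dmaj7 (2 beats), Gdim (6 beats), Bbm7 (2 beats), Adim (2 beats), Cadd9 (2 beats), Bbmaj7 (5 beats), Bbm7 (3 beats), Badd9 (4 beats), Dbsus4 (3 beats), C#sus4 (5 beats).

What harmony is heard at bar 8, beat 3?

Beat 3 of bar 8 is beat (8−1)×4 + 3 = 31 overall.
Running totals: Cadd9 ends at 2, Dm7 ends at 8, Db6 ends at 11, B ends at 14, Dmaj7 ends at 16, Gdim ends at 22, Bbm7 ends at 24, Adim ends at 26, Cadd9 ends at 28, Bbmaj7 ends at 33.
Beat 31 falls within Bbmaj7.

Bbmaj7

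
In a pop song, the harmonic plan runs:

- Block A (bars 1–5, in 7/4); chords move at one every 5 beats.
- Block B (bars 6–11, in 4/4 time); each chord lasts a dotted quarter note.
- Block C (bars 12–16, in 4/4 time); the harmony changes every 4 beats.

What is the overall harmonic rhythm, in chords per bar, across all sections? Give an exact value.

1.75 chords per bar

A: 5 bars of 7 beats is 35 beats; at 5 beats each that's 7 chords.
B: 6 bars of 4 beats is 24 beats; at 1.5 beats each that's 16 chords.
C: 5 bars of 4 beats is 20 beats; at 4 beats each that's 5 chords.
Overall: 28 chords over 16 bars → 28/16 = 1.75 chords per bar.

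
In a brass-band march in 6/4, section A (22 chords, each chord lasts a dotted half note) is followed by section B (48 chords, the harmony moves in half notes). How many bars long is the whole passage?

A: 22 × 3 = 66 beats = 11 bars.
B: 48 × 2 = 96 beats = 16 bars.
Total: 11 + 16 = 27 bars.

27 bars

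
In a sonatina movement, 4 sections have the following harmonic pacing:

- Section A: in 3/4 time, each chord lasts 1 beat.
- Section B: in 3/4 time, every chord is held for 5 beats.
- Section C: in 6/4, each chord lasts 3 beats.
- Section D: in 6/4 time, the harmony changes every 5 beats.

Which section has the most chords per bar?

A: each chord is 1 beat in 3/4, so 3 per bar.
B: each chord is 5 beats in 3/4, so 0.6 per bar.
C: each chord is 3 beats in 6/4, so 2 per bar.
D: each chord is 5 beats in 6/4, so 1.2 per bar.
Fastest is A at 3 chords/bar.

Section A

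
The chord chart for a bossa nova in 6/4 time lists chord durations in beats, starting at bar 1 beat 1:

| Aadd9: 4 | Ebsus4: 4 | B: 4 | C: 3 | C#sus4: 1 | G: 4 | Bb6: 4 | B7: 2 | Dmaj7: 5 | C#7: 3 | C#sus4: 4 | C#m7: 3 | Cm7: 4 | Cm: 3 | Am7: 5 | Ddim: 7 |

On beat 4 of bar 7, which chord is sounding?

Beat 4 of bar 7 is beat (7−1)×6 + 4 = 40 overall.
Running totals: Aadd9 ends at 4, Ebsus4 ends at 8, B ends at 12, C ends at 15, C#sus4 ends at 16, G ends at 20, Bb6 ends at 24, B7 ends at 26, Dmaj7 ends at 31, C#7 ends at 34, C#sus4 ends at 38, C#m7 ends at 41.
Beat 40 falls within C#m7.

C#m7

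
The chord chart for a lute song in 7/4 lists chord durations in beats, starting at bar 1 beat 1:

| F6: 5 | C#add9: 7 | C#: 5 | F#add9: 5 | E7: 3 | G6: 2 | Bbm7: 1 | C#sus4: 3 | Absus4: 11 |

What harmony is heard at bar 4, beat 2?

Beat 2 of bar 4 is beat (4−1)×7 + 2 = 23 overall.
Running totals: F6 ends at 5, C#add9 ends at 12, C# ends at 17, F#add9 ends at 22, E7 ends at 25.
Beat 23 falls within E7.

E7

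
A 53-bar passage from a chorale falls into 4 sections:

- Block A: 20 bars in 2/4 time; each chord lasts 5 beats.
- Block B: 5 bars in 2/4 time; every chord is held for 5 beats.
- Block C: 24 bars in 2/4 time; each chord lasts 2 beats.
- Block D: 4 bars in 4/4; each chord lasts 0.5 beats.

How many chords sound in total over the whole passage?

A: 20 bars × 2 beats = 40 beats; 5 beats/chord → 8 chords.
B: 5 bars × 2 beats = 10 beats; 5 beats/chord → 2 chords.
C: 24 bars × 2 beats = 48 beats; 2 beats/chord → 24 chords.
D: 4 bars × 4 beats = 16 beats; 0.5 beats/chord → 32 chords.
Total: 8 + 2 + 24 + 32 = 66.

66 chords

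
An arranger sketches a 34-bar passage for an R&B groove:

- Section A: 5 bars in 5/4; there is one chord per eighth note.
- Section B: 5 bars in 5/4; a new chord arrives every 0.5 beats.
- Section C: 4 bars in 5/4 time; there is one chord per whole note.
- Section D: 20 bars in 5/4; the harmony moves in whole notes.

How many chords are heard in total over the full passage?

130 chords

A: 5 bars × 5 beats = 25 beats; 0.5 beats/chord → 50 chords.
B: 5 bars × 5 beats = 25 beats; 0.5 beats/chord → 50 chords.
C: 4 bars × 5 beats = 20 beats; 4 beats/chord → 5 chords.
D: 20 bars × 5 beats = 100 beats; 4 beats/chord → 25 chords.
Total: 50 + 50 + 5 + 25 = 130.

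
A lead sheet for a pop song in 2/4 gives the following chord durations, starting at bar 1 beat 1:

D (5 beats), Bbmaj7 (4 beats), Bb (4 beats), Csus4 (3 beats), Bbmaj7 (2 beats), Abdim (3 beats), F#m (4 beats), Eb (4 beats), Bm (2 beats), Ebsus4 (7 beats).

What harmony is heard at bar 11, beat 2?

Beat 2 of bar 11 is beat (11−1)×2 + 2 = 22 overall.
Running totals: D ends at 5, Bbmaj7 ends at 9, Bb ends at 13, Csus4 ends at 16, Bbmaj7 ends at 18, Abdim ends at 21, F#m ends at 25.
Beat 22 falls within F#m.

F#m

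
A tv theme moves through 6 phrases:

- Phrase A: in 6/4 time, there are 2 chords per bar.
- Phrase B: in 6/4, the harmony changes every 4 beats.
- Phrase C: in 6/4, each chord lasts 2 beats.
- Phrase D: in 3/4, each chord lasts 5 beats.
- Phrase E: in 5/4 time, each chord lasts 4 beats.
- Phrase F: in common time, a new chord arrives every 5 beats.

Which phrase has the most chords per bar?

A: 6/3 = 2 chords/bar.
B: 6/4 = 1.5 chords/bar.
C: 6/2 = 3 chords/bar.
D: 3/5 = 0.6 chords/bar.
E: 5/4 = 1.25 chords/bar.
F: 4/5 = 0.8 chords/bar.
Fastest is C at 3 chords/bar.

Phrase C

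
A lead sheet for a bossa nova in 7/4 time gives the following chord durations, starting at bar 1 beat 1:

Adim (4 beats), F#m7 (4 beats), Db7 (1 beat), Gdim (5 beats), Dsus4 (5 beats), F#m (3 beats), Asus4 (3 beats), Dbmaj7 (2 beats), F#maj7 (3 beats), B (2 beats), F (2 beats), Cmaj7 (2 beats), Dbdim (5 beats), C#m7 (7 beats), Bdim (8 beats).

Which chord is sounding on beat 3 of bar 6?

Beat 3 of bar 6 is beat (6−1)×7 + 3 = 38 overall.
Running totals: Adim ends at 4, F#m7 ends at 8, Db7 ends at 9, Gdim ends at 14, Dsus4 ends at 19, F#m ends at 22, Asus4 ends at 25, Dbmaj7 ends at 27, F#maj7 ends at 30, B ends at 32, F ends at 34, Cmaj7 ends at 36, Dbdim ends at 41.
Beat 38 falls within Dbdim.

Dbdim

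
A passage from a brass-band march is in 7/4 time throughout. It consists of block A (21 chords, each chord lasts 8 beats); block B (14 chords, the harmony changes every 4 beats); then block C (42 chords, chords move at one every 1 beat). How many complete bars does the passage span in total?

38 bars

A: 21 × 8 = 168 beats = 24 bars.
B: 14 × 4 = 56 beats = 8 bars.
C: 42 × 1 = 42 beats = 6 bars.
Total: 24 + 8 + 6 = 38 bars.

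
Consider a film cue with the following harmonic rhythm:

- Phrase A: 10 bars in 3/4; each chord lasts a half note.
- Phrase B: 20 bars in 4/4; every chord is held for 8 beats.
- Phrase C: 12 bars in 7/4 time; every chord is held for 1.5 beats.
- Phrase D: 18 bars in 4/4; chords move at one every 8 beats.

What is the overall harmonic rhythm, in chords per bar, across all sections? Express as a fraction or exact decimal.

1.5 chords per bar

A: 10 bars of 3 beats is 30 beats; at 2 beats each that's 15 chords.
B: 20 bars of 4 beats is 80 beats; at 8 beats each that's 10 chords.
C: 12 bars of 7 beats is 84 beats; at 1.5 beats each that's 56 chords.
D: 18 bars of 4 beats is 72 beats; at 8 beats each that's 9 chords.
Overall: 90 chords over 60 bars → 90/60 = 1.5 chords per bar.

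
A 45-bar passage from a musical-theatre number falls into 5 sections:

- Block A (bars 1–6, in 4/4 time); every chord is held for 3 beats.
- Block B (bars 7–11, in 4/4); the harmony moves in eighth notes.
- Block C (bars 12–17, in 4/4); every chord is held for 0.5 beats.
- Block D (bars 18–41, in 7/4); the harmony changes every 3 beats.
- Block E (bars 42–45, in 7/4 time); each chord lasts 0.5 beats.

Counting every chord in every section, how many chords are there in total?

208 chords

A: 6·4 = 24 beats, 24/3 = 8 chords.
B: 5·4 = 20 beats, 20/0.5 = 40 chords.
C: 6·4 = 24 beats, 24/0.5 = 48 chords.
D: 24·7 = 168 beats, 168/3 = 56 chords.
E: 4·7 = 28 beats, 28/0.5 = 56 chords.
Total: 8 + 40 + 48 + 56 + 56 = 208.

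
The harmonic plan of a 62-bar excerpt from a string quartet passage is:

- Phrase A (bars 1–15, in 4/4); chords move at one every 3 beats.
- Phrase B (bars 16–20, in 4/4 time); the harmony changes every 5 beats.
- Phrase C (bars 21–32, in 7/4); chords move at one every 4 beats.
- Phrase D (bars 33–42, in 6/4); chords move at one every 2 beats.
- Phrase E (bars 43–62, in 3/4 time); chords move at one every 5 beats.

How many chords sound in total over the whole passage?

87 chords

A: 15·4 = 60 beats, 60/3 = 20 chords.
B: 5·4 = 20 beats, 20/5 = 4 chords.
C: 12·7 = 84 beats, 84/4 = 21 chords.
D: 10·6 = 60 beats, 60/2 = 30 chords.
E: 20·3 = 60 beats, 60/5 = 12 chords.
Total: 20 + 4 + 21 + 30 + 12 = 87.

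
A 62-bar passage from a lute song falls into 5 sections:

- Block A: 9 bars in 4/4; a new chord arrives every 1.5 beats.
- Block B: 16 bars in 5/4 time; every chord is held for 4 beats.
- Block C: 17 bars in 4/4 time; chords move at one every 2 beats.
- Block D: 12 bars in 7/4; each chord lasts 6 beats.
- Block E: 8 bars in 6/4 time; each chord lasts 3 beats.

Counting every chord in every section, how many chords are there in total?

108 chords

A has 36 beats and chords last 1.5 each, so 24 chords.
B has 80 beats and chords last 4 each, so 20 chords.
C has 68 beats and chords last 2 each, so 34 chords.
D has 84 beats and chords last 6 each, so 14 chords.
E has 48 beats and chords last 3 each, so 16 chords.
Total: 24 + 20 + 34 + 14 + 16 = 108.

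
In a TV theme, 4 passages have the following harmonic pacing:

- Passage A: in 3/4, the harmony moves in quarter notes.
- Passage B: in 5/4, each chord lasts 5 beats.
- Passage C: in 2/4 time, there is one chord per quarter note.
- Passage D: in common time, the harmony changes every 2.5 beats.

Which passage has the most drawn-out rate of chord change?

Passage B

A: each chord is 1 beat in 3/4, so 3 per bar.
B: each chord is 5 beats in 5/4, so 1 per bar.
C: each chord is 1 beat in 2/4, so 2 per bar.
D: each chord is 2.5 beats in 4/4, so 1.6 per bar.
Slowest is B at 1 chords/bar.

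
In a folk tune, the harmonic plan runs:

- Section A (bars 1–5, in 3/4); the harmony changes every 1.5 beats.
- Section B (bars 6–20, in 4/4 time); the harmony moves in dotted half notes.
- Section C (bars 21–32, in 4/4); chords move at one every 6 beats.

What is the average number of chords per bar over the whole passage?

19/16 chords per bar

A: 5 × 3 = 15 beats ÷ 1.5 = 10 chords.
B: 15 × 4 = 60 beats ÷ 3 = 20 chords.
C: 12 × 4 = 48 beats ÷ 6 = 8 chords.
Overall: 38 chords over 32 bars → 38/32 = 19/16 chords per bar.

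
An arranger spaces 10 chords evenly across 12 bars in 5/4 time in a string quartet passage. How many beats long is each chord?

6 beats

12 bars × 5 beats/bar = 60 beats total.
60 beats ÷ 10 chords = 6 beats per chord.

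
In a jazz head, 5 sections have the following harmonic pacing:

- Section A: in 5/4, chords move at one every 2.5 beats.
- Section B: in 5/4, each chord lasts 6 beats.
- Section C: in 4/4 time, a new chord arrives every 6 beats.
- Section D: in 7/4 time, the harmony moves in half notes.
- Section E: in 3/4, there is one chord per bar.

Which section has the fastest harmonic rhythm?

Section D

A: each chord is 2.5 beats in 5/4, so 2 per bar.
B: each chord is 6 beats in 5/4, so 5/6 per bar.
C: each chord is 6 beats in 4/4, so 2/3 per bar.
D: each chord is 2 beats in 7/4, so 3.5 per bar.
E: each chord is 3 beats in 3/4, so 1 per bar.
Fastest is D at 3.5 chords/bar.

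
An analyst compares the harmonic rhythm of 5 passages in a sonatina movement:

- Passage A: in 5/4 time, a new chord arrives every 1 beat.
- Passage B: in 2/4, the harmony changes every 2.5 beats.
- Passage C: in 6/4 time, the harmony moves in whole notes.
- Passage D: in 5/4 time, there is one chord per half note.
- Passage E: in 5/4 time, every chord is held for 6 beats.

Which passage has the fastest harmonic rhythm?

Passage A

A: 5/1 = 5 chords/bar.
B: 2/2.5 = 0.8 chords/bar.
C: 6/4 = 1.5 chords/bar.
D: 5/2 = 2.5 chords/bar.
E: 5/6 = 5/6 chords/bar.
Fastest is A at 5 chords/bar.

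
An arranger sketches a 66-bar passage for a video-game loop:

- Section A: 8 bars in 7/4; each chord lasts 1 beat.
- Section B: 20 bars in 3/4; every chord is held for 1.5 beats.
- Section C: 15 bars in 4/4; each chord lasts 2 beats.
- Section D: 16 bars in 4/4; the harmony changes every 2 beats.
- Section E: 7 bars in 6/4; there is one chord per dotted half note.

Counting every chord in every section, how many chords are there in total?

A: 8·7 = 56 beats, 56/1 = 56 chords.
B: 20·3 = 60 beats, 60/1.5 = 40 chords.
C: 15·4 = 60 beats, 60/2 = 30 chords.
D: 16·4 = 64 beats, 64/2 = 32 chords.
E: 7·6 = 42 beats, 42/3 = 14 chords.
Total: 56 + 40 + 30 + 32 + 14 = 172.

172 chords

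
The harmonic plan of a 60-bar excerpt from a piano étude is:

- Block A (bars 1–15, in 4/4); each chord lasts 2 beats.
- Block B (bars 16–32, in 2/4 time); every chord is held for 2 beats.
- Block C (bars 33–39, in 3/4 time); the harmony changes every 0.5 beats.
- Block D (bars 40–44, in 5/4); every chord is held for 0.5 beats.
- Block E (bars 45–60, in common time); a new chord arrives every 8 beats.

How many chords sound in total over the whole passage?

A: 15·4 = 60 beats, 60/2 = 30 chords.
B: 17·2 = 34 beats, 34/2 = 17 chords.
C: 7·3 = 21 beats, 21/0.5 = 42 chords.
D: 5·5 = 25 beats, 25/0.5 = 50 chords.
E: 16·4 = 64 beats, 64/8 = 8 chords.
Total: 30 + 17 + 42 + 50 + 8 = 147.

147 chords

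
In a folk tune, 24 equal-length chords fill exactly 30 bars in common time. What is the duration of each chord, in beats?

30 bars × 4 beats/bar = 120 beats total.
120 beats ÷ 24 chords = 5 beats per chord.

5 beats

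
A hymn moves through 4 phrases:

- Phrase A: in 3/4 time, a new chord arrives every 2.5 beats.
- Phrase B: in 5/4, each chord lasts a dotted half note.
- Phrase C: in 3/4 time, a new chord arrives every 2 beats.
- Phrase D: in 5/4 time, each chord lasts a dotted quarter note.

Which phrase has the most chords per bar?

Phrase D

A: 3 beats/bar ÷ 2.5 beats/chord = 1.2 chords/bar.
B: 5 beats/bar ÷ 3 beats/chord = 5/3 chords/bar.
C: 3 beats/bar ÷ 2 beats/chord = 1.5 chords/bar.
D: 5 beats/bar ÷ 1.5 beats/chord = 10/3 chords/bar.
Fastest is D at 10/3 chords/bar.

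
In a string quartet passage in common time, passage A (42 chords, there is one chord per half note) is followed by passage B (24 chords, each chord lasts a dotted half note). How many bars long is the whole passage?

39 bars

A: 42 × 2 = 84 beats = 21 bars.
B: 24 × 3 = 72 beats = 18 bars.
Total: 21 + 18 = 39 bars.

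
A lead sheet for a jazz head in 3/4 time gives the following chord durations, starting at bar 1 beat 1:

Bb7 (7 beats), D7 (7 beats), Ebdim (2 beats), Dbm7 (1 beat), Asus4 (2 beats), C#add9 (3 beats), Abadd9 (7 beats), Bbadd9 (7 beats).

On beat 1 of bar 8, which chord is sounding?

C#add9

Beat 1 of bar 8 is beat (8−1)×3 + 1 = 22 overall.
Running totals: Bb7 ends at 7, D7 ends at 14, Ebdim ends at 16, Dbm7 ends at 17, Asus4 ends at 19, C#add9 ends at 22.
Beat 22 falls within C#add9.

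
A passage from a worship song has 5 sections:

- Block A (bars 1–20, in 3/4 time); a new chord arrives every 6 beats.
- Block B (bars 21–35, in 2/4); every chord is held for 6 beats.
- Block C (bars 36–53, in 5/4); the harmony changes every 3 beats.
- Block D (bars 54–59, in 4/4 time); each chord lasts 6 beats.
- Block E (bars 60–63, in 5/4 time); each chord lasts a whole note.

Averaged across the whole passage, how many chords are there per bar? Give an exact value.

A: 20 × 3 = 60 beats ÷ 6 = 10 chords.
B: 15 × 2 = 30 beats ÷ 6 = 5 chords.
C: 18 × 5 = 90 beats ÷ 3 = 30 chords.
D: 6 × 4 = 24 beats ÷ 6 = 4 chords.
E: 4 × 5 = 20 beats ÷ 4 = 5 chords.
Overall: 54 chords over 63 bars → 54/63 = 6/7 chords per bar.

6/7 chords per bar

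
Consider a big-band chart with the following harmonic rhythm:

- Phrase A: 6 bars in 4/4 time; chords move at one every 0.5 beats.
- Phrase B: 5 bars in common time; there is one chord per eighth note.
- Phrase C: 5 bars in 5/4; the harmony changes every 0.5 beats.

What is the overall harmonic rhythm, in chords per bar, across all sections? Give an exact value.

8.625 chords per bar

A: 6 bars of 4 beats is 24 beats; at 0.5 beats each that's 48 chords.
B: 5 bars of 4 beats is 20 beats; at 0.5 beats each that's 40 chords.
C: 5 bars of 5 beats is 25 beats; at 0.5 beats each that's 50 chords.
Overall: 138 chords over 16 bars → 138/16 = 8.625 chords per bar.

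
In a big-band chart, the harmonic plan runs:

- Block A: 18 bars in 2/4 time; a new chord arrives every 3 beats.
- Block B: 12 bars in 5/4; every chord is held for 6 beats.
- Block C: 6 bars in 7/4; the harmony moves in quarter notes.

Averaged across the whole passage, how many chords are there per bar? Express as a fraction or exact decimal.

16/9 chords per bar

A: 18 × 2 = 36 beats ÷ 3 = 12 chords.
B: 12 × 5 = 60 beats ÷ 6 = 10 chords.
C: 6 × 7 = 42 beats ÷ 1 = 42 chords.
Overall: 64 chords over 36 bars → 64/36 = 16/9 chords per bar.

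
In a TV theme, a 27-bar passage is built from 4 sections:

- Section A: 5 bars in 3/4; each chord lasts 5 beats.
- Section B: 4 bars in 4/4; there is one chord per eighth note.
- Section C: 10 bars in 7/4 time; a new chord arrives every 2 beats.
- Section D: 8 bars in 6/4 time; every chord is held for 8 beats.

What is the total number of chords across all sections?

A: 5·3 = 15 beats, 15/5 = 3 chords.
B: 4·4 = 16 beats, 16/0.5 = 32 chords.
C: 10·7 = 70 beats, 70/2 = 35 chords.
D: 8·6 = 48 beats, 48/8 = 6 chords.
Total: 3 + 32 + 35 + 6 = 76.

76 chords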